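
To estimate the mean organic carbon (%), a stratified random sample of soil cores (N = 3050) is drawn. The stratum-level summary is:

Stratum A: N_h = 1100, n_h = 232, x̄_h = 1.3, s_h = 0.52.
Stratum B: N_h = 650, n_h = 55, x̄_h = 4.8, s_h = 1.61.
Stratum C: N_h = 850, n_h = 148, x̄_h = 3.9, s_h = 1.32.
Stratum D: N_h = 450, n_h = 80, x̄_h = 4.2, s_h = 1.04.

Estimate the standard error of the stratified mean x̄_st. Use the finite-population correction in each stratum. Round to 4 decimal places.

V̂(x̄_st) = Σ W_h² (1 − n_h/N_h) s_h²/n_h, with W_h = N_h/N and N = 3050:
  stratum A: (1100/3050)²·(1 − 232/1100)·0.52²/232 = 0.000119628
  stratum B: (650/3050)²·(1 − 55/650)·1.61²/55 = 0.00195938
  stratum C: (850/3050)²·(1 − 148/850)·1.32²/148 = 0.000755166
  stratum D: (450/3050)²·(1 − 80/450)·1.04²/80 = 0.000241987
V̂(x̄_st) = 0.00307616
SE(x̄_st) = √0.00307616 = 0.0554632

SE(x̄_st) ≈ 0.0555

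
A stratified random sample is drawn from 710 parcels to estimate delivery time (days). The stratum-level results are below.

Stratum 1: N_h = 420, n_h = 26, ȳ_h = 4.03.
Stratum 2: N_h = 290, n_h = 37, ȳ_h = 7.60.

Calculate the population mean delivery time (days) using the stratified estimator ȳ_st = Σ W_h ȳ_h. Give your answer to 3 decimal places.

ȳ_st ≈ 5.488

N = Σ N_h = 710. Stratum weights W_h = N_h/N.
ȳ_st = (420·4.03 + 290·7.60) / 710 = 5.48817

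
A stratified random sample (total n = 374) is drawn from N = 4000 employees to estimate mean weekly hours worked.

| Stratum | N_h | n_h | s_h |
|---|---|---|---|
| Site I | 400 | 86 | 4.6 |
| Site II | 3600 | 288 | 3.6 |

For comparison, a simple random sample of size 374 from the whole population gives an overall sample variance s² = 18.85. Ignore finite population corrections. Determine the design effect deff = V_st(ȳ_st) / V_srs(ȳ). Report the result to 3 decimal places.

deff ≈ 0.772

V̂(ȳ_st) = Σ W_h² s_h²/n_h, with W_h = N_h/N and N = 4000:
  stratum Site I: (400/4000)²·4.6²/86 = 0.00246047
  stratum Site II: (3600/4000)²·3.6²/288 = 0.03645
V_st = 0.0389105
V_srs = s²/n = 18.85/374 = 0.0504011
deff = V_st / V_srs = 0.0389105/0.0504011 = 0.7720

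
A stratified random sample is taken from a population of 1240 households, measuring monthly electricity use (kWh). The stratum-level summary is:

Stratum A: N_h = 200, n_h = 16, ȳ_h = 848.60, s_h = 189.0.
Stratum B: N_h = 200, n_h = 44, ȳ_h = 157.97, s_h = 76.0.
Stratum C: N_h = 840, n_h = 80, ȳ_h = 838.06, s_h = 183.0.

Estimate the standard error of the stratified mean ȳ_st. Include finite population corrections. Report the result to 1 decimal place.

SE(ȳ_st) ≈ 15.2

V̂(ȳ_st) = Σ W_h² (1 − n_h/N_h) s_h²/n_h, with W_h = N_h/N and N = 1240:
  stratum A: (200/1240)²·(1 − 16/200)·189.0²/16 = 53.4328
  stratum B: (200/1240)²·(1 − 44/200)·76.0²/44 = 2.6637
  stratum C: (840/1240)²·(1 − 80/840)·183.0²/80 = 173.805
V̂(ȳ_st) = 229.901
SE(ȳ_st) = √229.901 = 15.1625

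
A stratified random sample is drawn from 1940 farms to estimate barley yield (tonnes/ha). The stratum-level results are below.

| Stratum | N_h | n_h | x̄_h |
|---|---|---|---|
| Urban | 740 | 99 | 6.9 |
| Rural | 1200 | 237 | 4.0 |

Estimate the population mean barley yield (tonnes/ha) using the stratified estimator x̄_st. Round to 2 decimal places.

x̄_st ≈ 5.11

N = Σ N_h = 1940. Stratum weights W_h = N_h/N.
x̄_st = (740·6.9 + 1200·4.0) / 1940 = 5.1062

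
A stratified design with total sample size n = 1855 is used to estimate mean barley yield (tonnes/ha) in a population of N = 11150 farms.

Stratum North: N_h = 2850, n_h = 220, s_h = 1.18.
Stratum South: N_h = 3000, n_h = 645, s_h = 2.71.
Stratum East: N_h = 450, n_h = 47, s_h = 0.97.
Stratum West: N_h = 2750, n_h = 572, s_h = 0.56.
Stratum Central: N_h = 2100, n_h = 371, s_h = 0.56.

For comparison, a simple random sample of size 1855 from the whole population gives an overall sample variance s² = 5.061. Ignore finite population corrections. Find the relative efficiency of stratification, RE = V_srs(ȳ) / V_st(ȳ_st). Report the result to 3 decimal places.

V̂(ȳ_st) = Σ W_h² s_h²/n_h, with W_h = N_h/N and N = 11150:
  stratum North: (2850/11150)²·1.18²/220 = 0.000413506
  stratum South: (3000/11150)²·2.71²/645 = 0.000824274
  stratum East: (450/11150)²·0.97²/47 = 3.26078e-05
  stratum West: (2750/11150)²·0.56²/572 = 3.335e-05
  stratum Central: (2100/11150)²·0.56²/371 = 2.99841e-05
V_st = 0.00133372
V_srs = s²/n = 5.061/1855 = 0.0027283
Relative efficiency = V_srs / V_st = 0.0027283/0.00133372 = 2.0456

RE ≈ 2.046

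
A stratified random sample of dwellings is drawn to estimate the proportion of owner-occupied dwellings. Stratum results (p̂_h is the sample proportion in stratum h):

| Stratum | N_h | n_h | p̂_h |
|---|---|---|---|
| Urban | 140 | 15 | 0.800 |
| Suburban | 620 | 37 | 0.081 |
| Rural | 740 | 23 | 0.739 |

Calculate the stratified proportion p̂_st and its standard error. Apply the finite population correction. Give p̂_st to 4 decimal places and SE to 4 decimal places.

p̂_st ≈ 0.4727, SE ≈ 0.0499

N = 1500; stratum weights W_h = N_h/N.
p̂_st = Σ W_h p̂_h = (140·0.800 + 620·0.081 + 740·0.739)/1500 = 0.47272
V̂(p̂_st) = Σ W_h² (1 − n_h/N_h) p̂_h(1−p̂_h)/(n_h−1):
  stratum Urban: (140/1500)²·(1 − 15/140)·0.800·0.200/14 = 8.88889e-05
  stratum Suburban: (620/1500)²·(1 − 37/620)·0.081·0.919/36 = 0.000332182
  stratum Rural: (740/1500)²·(1 − 23/740)·0.739·0.261/22 = 0.00206743
V̂(p̂_st) = 0.0024885; SE = √V̂ = 0.0498849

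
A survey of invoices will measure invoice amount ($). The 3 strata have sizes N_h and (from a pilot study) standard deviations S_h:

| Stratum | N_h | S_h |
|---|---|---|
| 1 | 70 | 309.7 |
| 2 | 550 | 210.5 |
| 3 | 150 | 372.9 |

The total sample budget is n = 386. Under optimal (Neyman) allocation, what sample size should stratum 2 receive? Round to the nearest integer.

Neyman allocation: n_h = n · N_h S_h / Σ N_i S_i, with n = 386.
  stratum 1: N_h·S_h = 70·309.7 = 21679.00
  stratum 2: N_h·S_h = 550·210.5 = 115775.00
  stratum 3: N_h·S_h = 150·372.9 = 55935.00
Σ N_h S_h = 193389.00
n for stratum 2 = 386·115775.00/193389.00 = 231.084 → 231

231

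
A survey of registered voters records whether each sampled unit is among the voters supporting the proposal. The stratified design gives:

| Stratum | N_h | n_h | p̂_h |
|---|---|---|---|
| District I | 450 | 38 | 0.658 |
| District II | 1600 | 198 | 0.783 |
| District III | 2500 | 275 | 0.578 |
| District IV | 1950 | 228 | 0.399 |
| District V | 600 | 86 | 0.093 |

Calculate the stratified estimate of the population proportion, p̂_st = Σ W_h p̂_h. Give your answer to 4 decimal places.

N = 7100; stratum weights W_h = N_h/N.
p̂_st = Σ W_h p̂_h = (450·0.658 + 1600·0.783 + 2500·0.578 + 1950·0.399 + 600·0.093)/7100 = 0.53912

p̂_st ≈ 0.5391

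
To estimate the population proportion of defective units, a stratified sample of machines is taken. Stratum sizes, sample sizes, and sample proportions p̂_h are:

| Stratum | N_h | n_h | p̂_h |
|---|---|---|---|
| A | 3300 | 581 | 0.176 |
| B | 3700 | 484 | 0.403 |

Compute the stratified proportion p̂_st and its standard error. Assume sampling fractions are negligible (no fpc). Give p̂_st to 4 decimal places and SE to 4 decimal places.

N = 7000; stratum weights W_h = N_h/N.
p̂_st = Σ W_h p̂_h = (3300·0.176 + 3700·0.403)/7000 = 0.29599
V̂(p̂_st) = Σ W_h² p̂_h(1−p̂_h)/(n_h−1):
  stratum A: (3300/7000)²·0.176·0.824/580 = 5.55704e-05
  stratum B: (3700/7000)²·0.403·0.597/483 = 0.000139168
V̂(p̂_st) = 0.000194738; SE = √V̂ = 0.0139549

p̂_st ≈ 0.2960, SE ≈ 0.0140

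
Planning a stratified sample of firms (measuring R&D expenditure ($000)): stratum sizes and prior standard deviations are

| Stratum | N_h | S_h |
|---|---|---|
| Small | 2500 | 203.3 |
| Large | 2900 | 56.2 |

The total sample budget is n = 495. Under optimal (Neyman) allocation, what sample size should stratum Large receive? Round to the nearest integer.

Neyman allocation: n_h = n · N_h S_h / Σ N_i S_i, with n = 495.
  stratum Small: N_h·S_h = 2500·203.3 = 508250.00
  stratum Large: N_h·S_h = 2900·56.2 = 162980.00
Σ N_h S_h = 671230.00
n for stratum Large = 495·162980.00/671230.00 = 120.190 → 120

120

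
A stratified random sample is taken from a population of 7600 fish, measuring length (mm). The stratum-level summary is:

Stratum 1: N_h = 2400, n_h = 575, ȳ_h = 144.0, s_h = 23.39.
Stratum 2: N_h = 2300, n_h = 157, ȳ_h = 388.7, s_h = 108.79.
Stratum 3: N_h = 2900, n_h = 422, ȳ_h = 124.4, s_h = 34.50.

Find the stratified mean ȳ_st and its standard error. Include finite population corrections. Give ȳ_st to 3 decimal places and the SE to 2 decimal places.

ȳ_st = Σ W_h ȳ_h = (2400·144.0 + 2300·388.7 + 2900·124.4)/7600 = 210.57500
V̂(ȳ_st) = Σ W_h² (1 − n_h/N_h) s_h²/n_h, with W_h = N_h/N and N = 7600:
  stratum 1: (2400/7600)²·(1 − 575/2400)·23.39²/575 = 0.0721505
  stratum 2: (2300/7600)²·(1 − 157/2300)·108.79²/157 = 6.43282
  stratum 3: (2900/7600)²·(1 − 422/2900)·34.50²/422 = 0.350912
V̂(ȳ_st) = 6.85588
SE(ȳ_st) = √6.85588 = 2.61837

ȳ_st ≈ 210.575, SE ≈ 2.62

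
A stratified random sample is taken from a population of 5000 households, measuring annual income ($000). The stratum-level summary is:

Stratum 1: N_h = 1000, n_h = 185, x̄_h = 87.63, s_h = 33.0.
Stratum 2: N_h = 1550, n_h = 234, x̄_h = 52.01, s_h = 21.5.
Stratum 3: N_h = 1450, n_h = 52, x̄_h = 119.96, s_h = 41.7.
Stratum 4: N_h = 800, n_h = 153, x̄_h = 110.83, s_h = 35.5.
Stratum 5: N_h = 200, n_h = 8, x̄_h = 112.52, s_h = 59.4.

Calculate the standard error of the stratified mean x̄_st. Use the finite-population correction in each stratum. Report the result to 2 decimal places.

V̂(x̄_st) = Σ W_h² (1 − n_h/N_h) s_h²/n_h, with W_h = N_h/N and N = 5000:
  stratum 1: (1000/5000)²·(1 − 185/1000)·33.0²/185 = 0.191899
  stratum 2: (1550/5000)²·(1 − 234/1550)·21.5²/234 = 0.161179
  stratum 3: (1450/5000)²·(1 − 52/1450)·41.7²/52 = 2.71146
  stratum 4: (800/5000)²·(1 − 153/800)·35.5²/153 = 0.170537
  stratum 5: (200/5000)²·(1 − 8/200)·59.4²/8 = 0.677445
V̂(x̄_st) = 3.91253
SE(x̄_st) = √3.91253 = 1.97801

SE(x̄_st) ≈ 1.98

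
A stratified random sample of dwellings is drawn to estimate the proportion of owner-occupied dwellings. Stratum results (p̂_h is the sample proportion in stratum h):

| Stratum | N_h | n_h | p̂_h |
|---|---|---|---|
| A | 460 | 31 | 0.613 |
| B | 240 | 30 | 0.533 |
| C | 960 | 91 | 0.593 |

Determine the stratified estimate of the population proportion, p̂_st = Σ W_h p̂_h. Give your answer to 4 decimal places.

N = 1660; stratum weights W_h = N_h/N.
p̂_st = Σ W_h p̂_h = (460·0.613 + 240·0.533 + 960·0.593)/1660 = 0.58987

p̂_st ≈ 0.5899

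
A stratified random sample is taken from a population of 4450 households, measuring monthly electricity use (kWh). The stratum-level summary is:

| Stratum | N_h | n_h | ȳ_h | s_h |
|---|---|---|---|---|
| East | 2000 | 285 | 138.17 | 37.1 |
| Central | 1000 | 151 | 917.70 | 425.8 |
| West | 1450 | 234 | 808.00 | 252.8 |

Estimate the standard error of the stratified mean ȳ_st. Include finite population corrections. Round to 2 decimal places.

V̂(ȳ_st) = Σ W_h² (1 − n_h/N_h) s_h²/n_h, with W_h = N_h/N and N = 4450:
  stratum East: (2000/4450)²·(1 − 285/2000)·37.1²/285 = 0.836521
  stratum Central: (1000/4450)²·(1 − 151/1000)·425.8²/151 = 51.478
  stratum West: (1450/4450)²·(1 − 234/1450)·252.8²/234 = 24.3176
V̂(ȳ_st) = 76.6321
SE(ȳ_st) = √76.6321 = 8.75398

SE(ȳ_st) ≈ 8.75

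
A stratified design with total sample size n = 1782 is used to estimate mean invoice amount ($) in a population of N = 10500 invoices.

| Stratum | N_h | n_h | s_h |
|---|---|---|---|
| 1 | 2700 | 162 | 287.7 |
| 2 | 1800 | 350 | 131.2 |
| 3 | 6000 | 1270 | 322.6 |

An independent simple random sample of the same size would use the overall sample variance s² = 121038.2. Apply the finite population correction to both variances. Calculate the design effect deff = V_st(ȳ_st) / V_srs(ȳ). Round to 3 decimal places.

V̂(ȳ_st) = Σ W_h² (1 − n_h/N_h) s_h²/n_h, with W_h = N_h/N and N = 10500:
  stratum 1: (2700/10500)²·(1 − 162/2700)·287.7²/162 = 31.7571
  stratum 2: (1800/10500)²·(1 − 350/1800)·131.2²/350 = 1.16429
  stratum 3: (6000/10500)²·(1 − 1270/6000)·322.6²/1270 = 21.094
V_st = 54.0154
V_srs = (1 − 1782/10500)·121038.2/1782 = 56.3952
deff = V_st / V_srs = 54.0154/56.3952 = 0.9578

deff ≈ 0.958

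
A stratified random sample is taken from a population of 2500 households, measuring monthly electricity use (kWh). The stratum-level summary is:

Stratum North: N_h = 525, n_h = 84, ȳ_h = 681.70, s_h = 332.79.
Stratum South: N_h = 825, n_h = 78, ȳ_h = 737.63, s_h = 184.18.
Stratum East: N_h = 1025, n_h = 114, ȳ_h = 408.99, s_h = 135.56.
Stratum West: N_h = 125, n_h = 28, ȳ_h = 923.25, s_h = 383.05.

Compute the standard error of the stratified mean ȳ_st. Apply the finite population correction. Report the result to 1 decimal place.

SE(ȳ_st) ≈ 11.2

V̂(ȳ_st) = Σ W_h² (1 − n_h/N_h) s_h²/n_h, with W_h = N_h/N and N = 2500:
  stratum North: (525/2500)²·(1 − 84/525)·332.79²/84 = 48.8404
  stratum South: (825/2500)²·(1 − 78/825)·184.18²/78 = 42.883
  stratum East: (1025/2500)²·(1 − 114/1025)·135.56²/114 = 24.0835
  stratum West: (125/2500)²·(1 − 28/125)·383.05²/28 = 10.1661
V̂(ȳ_st) = 125.973
SE(ȳ_st) = √125.973 = 11.2238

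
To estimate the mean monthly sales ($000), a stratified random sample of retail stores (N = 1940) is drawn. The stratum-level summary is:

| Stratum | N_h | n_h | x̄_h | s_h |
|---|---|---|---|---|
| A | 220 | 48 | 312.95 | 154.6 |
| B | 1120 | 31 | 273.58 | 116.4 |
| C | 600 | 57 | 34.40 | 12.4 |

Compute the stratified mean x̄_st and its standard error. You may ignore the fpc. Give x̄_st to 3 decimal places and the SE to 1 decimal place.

x̄_st ≈ 204.071, SE ≈ 12.3

x̄_st = Σ W_h x̄_h = (220·312.95 + 1120·273.58 + 600·34.40)/1940 = 204.07144
V̂(x̄_st) = Σ W_h² s_h²/n_h, with W_h = N_h/N and N = 1940:
  stratum A: (220/1940)²·154.6²/48 = 6.40353
  stratum B: (1120/1940)²·116.4²/31 = 145.672
  stratum C: (600/1940)²·12.4²/57 = 0.258028
V̂(x̄_st) = 152.334
SE(x̄_st) = √152.334 = 12.3424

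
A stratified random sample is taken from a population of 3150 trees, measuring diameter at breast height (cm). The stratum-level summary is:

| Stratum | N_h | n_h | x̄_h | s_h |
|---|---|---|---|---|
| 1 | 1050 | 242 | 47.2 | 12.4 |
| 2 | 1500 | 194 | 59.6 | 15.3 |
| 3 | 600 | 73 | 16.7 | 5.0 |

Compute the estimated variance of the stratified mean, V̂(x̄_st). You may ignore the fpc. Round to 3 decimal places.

V̂(x̄_st) = Σ W_h² s_h²/n_h, with W_h = N_h/N and N = 3150:
  stratum 1: (1050/3150)²·12.4²/242 = 0.0705969
  stratum 2: (1500/3150)²·15.3²/194 = 0.273617
  stratum 3: (600/3150)²·5.0²/73 = 0.0124251
V̂(x̄_st) = 0.356639

V̂(x̄_st) ≈ 0.357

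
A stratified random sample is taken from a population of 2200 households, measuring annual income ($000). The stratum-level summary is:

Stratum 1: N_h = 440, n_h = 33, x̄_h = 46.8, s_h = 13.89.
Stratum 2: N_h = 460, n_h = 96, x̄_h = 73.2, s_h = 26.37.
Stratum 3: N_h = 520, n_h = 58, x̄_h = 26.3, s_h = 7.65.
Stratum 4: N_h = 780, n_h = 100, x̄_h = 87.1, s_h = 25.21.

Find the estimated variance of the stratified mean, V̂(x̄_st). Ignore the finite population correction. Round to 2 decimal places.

V̂(x̄_st) = Σ W_h² s_h²/n_h, with W_h = N_h/N and N = 2200:
  stratum 1: (440/2200)²·13.89²/33 = 0.233857
  stratum 2: (460/2200)²·26.37²/96 = 0.316679
  stratum 3: (520/2200)²·7.65²/58 = 0.0563711
  stratum 4: (780/2200)²·25.21²/100 = 0.798895
V̂(x̄_st) = 1.4058

V̂(x̄_st) ≈ 1.41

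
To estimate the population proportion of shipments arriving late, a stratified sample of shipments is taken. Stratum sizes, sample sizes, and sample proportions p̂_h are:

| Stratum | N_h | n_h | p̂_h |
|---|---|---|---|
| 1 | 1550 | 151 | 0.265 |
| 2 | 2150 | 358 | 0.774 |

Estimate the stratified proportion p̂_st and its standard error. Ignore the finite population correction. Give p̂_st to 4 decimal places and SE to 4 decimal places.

N = 3700; stratum weights W_h = N_h/N.
p̂_st = Σ W_h p̂_h = (1550·0.265 + 2150·0.774)/3700 = 0.56077
V̂(p̂_st) = Σ W_h² p̂_h(1−p̂_h)/(n_h−1):
  stratum 1: (1550/3700)²·0.265·0.735/150 = 0.000227878
  stratum 2: (2150/3700)²·0.774·0.226/357 = 0.000165445
V̂(p̂_st) = 0.000393323; SE = √V̂ = 0.0198324

p̂_st ≈ 0.5608, SE ≈ 0.0198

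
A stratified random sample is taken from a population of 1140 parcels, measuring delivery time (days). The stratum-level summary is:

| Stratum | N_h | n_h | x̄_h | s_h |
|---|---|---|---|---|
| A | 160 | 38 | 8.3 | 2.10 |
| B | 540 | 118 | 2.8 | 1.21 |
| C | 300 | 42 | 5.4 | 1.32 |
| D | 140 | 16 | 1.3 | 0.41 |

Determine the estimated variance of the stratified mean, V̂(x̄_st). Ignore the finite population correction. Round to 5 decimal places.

V̂(x̄_st) = Σ W_h² s_h²/n_h, with W_h = N_h/N and N = 1140:
  stratum A: (160/1140)²·2.10²/38 = 0.00228605
  stratum B: (540/1140)²·1.21²/118 = 0.00278398
  stratum C: (300/1140)²·1.32²/42 = 0.00287297
  stratum D: (140/1140)²·0.41²/16 = 0.000158451
V̂(x̄_st) = 0.00810145

V̂(x̄_st) ≈ 0.00810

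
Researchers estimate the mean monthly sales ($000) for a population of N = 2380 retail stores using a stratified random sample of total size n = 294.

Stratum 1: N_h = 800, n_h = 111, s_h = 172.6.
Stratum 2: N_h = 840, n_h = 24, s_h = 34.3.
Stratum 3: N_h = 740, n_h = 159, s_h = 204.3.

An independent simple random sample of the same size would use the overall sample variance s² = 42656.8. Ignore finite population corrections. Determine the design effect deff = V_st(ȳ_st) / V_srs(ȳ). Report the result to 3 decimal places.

deff ≈ 0.426

V̂(ȳ_st) = Σ W_h² s_h²/n_h, with W_h = N_h/N and N = 2380:
  stratum 1: (800/2380)²·172.6²/111 = 30.3239
  stratum 2: (840/2380)²·34.3²/24 = 6.10635
  stratum 3: (740/2380)²·204.3²/159 = 25.3775
V_st = 61.8077
V_srs = s²/n = 42656.8/294 = 145.091
deff = V_st / V_srs = 61.8077/145.091 = 0.4260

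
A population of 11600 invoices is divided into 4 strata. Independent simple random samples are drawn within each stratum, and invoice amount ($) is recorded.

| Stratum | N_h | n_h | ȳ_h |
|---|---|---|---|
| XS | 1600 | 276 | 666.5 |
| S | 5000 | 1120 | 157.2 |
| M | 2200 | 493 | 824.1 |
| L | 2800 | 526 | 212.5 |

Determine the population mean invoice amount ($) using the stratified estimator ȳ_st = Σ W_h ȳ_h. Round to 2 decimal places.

ȳ_st ≈ 367.28

N = Σ N_h = 11600. Stratum weights W_h = N_h/N.
ȳ_st = (1600·666.5 + 5000·157.2 + 2200·824.1 + 2800·212.5) / 11600 = 367.2776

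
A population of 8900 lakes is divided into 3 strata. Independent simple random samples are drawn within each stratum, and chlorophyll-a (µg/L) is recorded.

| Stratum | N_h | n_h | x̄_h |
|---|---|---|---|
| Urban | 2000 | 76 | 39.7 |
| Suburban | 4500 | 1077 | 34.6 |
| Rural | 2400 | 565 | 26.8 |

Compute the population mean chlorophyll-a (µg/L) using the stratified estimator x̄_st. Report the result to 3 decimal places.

N = Σ N_h = 8900. Stratum weights W_h = N_h/N.
x̄_st = (2000·39.7 + 4500·34.6 + 2400·26.8) / 8900 = 33.64270

x̄_st ≈ 33.643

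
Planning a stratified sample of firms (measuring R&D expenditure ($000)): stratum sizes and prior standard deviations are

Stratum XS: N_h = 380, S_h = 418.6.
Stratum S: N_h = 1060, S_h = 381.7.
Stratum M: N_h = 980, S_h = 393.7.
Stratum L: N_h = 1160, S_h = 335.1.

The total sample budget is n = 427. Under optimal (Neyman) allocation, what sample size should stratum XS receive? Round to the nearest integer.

51

Neyman allocation: n_h = n · N_h S_h / Σ N_i S_i, with n = 427.
  stratum XS: N_h·S_h = 380·418.6 = 159068.00
  stratum S: N_h·S_h = 1060·381.7 = 404602.00
  stratum M: N_h·S_h = 980·393.7 = 385826.00
  stratum L: N_h·S_h = 1160·335.1 = 388716.00
Σ N_h S_h = 1338212.00
n for stratum XS = 427·159068.00/1338212.00 = 50.756 → 51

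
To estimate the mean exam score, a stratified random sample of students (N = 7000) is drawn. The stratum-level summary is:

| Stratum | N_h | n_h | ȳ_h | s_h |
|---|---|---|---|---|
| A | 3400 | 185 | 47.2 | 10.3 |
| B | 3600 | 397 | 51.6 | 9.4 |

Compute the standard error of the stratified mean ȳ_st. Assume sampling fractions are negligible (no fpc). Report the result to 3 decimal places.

V̂(ȳ_st) = Σ W_h² s_h²/n_h, with W_h = N_h/N and N = 7000:
  stratum A: (3400/7000)²·10.3²/185 = 0.13529
  stratum B: (3600/7000)²·9.4²/397 = 0.0588673
V̂(ȳ_st) = 0.194157
SE(ȳ_st) = √0.194157 = 0.440632

SE(ȳ_st) ≈ 0.441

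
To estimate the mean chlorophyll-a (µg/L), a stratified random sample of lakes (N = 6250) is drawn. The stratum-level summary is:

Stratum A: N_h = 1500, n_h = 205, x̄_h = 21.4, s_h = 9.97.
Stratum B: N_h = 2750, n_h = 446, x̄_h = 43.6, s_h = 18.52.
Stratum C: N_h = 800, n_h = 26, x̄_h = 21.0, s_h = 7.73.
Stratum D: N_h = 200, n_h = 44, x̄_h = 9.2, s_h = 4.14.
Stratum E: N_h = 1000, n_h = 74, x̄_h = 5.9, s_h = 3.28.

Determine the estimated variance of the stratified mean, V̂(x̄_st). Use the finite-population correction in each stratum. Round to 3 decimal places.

V̂(x̄_st) ≈ 0.189

V̂(x̄_st) = Σ W_h² (1 − n_h/N_h) s_h²/n_h, with W_h = N_h/N and N = 6250:
  stratum A: (1500/6250)²·(1 − 205/1500)·9.97²/205 = 0.0241122
  stratum B: (2750/6250)²·(1 − 446/2750)·18.52²/446 = 0.124739
  stratum C: (800/6250)²·(1 − 26/800)·7.73²/26 = 0.0364298
  stratum D: (200/6250)²·(1 − 44/200)·4.14²/44 = 0.00031113
  stratum E: (1000/6250)²·(1 − 74/1000)·3.28²/74 = 0.00344641
V̂(x̄_st) = 0.189039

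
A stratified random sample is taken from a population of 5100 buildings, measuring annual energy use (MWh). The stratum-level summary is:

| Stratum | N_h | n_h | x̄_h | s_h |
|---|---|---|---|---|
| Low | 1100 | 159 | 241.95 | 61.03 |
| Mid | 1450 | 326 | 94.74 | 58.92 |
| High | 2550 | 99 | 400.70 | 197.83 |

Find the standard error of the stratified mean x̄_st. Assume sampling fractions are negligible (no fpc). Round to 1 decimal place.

V̂(x̄_st) = Σ W_h² s_h²/n_h, with W_h = N_h/N and N = 5100:
  stratum Low: (1100/5100)²·61.03²/159 = 1.08977
  stratum Mid: (1450/5100)²·58.92²/326 = 0.860803
  stratum High: (2550/5100)²·197.83²/99 = 98.8301
V̂(x̄_st) = 100.781
SE(x̄_st) = √100.781 = 10.039

SE(x̄_st) ≈ 10.0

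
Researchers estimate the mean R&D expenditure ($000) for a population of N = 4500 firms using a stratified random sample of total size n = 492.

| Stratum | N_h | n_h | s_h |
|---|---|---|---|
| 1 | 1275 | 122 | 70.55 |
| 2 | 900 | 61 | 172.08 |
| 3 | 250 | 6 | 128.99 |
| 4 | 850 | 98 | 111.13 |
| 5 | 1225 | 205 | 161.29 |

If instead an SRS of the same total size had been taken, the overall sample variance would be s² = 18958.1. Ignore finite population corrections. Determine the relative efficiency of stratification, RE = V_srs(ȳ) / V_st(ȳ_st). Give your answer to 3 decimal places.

RE ≈ 0.853

V̂(ȳ_st) = Σ W_h² s_h²/n_h, with W_h = N_h/N and N = 4500:
  stratum 1: (1275/4500)²·70.55²/122 = 3.27514
  stratum 2: (900/4500)²·172.08²/61 = 19.4174
  stratum 3: (250/4500)²·128.99²/6 = 8.55886
  stratum 4: (850/4500)²·111.13²/98 = 4.49624
  stratum 5: (1225/4500)²·161.29²/205 = 9.4039
V_st = 45.1515
V_srs = s²/n = 18958.1/492 = 38.5327
Relative efficiency = V_srs / V_st = 38.5327/45.1515 = 0.8534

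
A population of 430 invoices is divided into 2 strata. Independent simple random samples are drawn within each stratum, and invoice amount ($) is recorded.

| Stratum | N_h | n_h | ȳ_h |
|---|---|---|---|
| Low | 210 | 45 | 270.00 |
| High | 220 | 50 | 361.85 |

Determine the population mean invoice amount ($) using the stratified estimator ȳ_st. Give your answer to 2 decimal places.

ȳ_st ≈ 316.99

N = Σ N_h = 430. Stratum weights W_h = N_h/N.
ȳ_st = (210·270.00 + 220·361.85) / 430 = 316.9930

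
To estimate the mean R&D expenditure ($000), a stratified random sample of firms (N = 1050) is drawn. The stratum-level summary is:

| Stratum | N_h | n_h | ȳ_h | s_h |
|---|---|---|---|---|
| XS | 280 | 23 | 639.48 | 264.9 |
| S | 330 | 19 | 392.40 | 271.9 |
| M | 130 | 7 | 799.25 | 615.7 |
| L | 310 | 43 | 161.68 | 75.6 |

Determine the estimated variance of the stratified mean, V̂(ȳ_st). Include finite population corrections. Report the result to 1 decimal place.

V̂(ȳ_st) = Σ W_h² (1 − n_h/N_h) s_h²/n_h, with W_h = N_h/N and N = 1050:
  stratum XS: (280/1050)²·(1 − 23/280)·264.9²/23 = 199.135
  stratum S: (330/1050)²·(1 − 19/330)·271.9²/19 = 362.21
  stratum M: (130/1050)²·(1 − 7/130)·615.7²/7 = 785.435
  stratum L: (310/1050)²·(1 − 43/310)·75.6²/43 = 9.9786
V̂(ȳ_st) = 1356.76

V̂(ȳ_st) ≈ 1356.8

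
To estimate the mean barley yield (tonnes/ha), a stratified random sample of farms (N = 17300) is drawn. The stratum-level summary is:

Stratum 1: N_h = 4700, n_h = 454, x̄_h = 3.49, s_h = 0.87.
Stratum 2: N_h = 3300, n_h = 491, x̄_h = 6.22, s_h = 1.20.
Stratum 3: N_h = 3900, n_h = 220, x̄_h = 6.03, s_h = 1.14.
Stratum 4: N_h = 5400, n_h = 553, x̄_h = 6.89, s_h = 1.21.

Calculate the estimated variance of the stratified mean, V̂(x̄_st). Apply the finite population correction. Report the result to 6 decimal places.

V̂(x̄_st) ≈ 0.000717

V̂(x̄_st) = Σ W_h² (1 − n_h/N_h) s_h²/n_h, with W_h = N_h/N and N = 17300:
  stratum 1: (4700/17300)²·(1 − 454/4700)·0.87²/454 = 0.000111165
  stratum 2: (3300/17300)²·(1 − 491/3300)·1.20²/491 = 9.08353e-05
  stratum 3: (3900/17300)²·(1 − 220/3900)·1.14²/220 = 0.000283274
  stratum 4: (5400/17300)²·(1 − 553/5400)·1.21²/553 = 0.000231537
V̂(x̄_st) = 0.000716812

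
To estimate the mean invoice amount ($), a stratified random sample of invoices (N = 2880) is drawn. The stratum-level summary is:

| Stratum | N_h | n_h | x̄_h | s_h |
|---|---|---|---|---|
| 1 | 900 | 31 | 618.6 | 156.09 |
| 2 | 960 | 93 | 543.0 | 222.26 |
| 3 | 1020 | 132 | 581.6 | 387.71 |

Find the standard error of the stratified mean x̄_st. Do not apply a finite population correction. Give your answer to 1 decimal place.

V̂(x̄_st) = Σ W_h² s_h²/n_h, with W_h = N_h/N and N = 2880:
  stratum 1: (900/2880)²·156.09²/31 = 76.7518
  stratum 2: (960/2880)²·222.26²/93 = 59.0197
  stratum 3: (1020/2880)²·387.71²/132 = 142.842
V̂(x̄_st) = 278.613
SE(x̄_st) = √278.613 = 16.6917

SE(x̄_st) ≈ 16.7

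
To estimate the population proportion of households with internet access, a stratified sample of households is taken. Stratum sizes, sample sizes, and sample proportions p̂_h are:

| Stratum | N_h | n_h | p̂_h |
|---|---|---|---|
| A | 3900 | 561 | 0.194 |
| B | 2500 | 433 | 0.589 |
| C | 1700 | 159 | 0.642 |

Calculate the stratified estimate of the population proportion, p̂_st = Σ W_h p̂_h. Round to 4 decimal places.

p̂_st ≈ 0.4099

N = 8100; stratum weights W_h = N_h/N.
p̂_st = Σ W_h p̂_h = (3900·0.194 + 2500·0.589 + 1700·0.642)/8100 = 0.40994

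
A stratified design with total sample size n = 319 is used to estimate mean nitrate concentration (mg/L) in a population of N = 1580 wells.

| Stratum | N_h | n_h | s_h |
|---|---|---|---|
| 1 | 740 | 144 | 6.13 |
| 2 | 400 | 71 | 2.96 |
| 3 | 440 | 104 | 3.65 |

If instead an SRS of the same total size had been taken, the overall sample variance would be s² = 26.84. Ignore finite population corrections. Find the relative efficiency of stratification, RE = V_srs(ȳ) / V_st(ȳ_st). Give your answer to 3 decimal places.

RE ≈ 1.121

V̂(ȳ_st) = Σ W_h² s_h²/n_h, with W_h = N_h/N and N = 1580:
  stratum 1: (740/1580)²·6.13²/144 = 0.0572411
  stratum 2: (400/1580)²·2.96²/71 = 0.00790917
  stratum 3: (440/1580)²·3.65²/104 = 0.00993444
V_st = 0.0750847
V_srs = s²/n = 26.84/319 = 0.0841379
Relative efficiency = V_srs / V_st = 0.0841379/0.0750847 = 1.1206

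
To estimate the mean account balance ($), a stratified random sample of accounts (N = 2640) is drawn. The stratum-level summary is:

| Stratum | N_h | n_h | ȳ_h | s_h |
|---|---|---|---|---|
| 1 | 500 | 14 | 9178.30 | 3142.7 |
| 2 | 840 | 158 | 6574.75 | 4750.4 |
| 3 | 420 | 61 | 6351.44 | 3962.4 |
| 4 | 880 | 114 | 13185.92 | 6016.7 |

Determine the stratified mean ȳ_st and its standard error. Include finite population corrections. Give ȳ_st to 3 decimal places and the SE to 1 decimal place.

ȳ_st = Σ W_h ȳ_h = (500·9178.30 + 840·6574.75 + 420·6351.44 + 880·13185.92)/2640 = 9236.04333
V̂(ȳ_st) = Σ W_h² (1 − n_h/N_h) s_h²/n_h, with W_h = N_h/N and N = 2640:
  stratum 1: (500/2640)²·(1 − 14/500)·3142.7²/14 = 24596.7
  stratum 2: (840/2640)²·(1 − 158/840)·4750.4²/158 = 11739.8
  stratum 3: (420/2640)²·(1 − 61/420)·3962.4²/61 = 5568.3
  stratum 4: (880/2640)²·(1 − 114/880)·6016.7²/114 = 30712.5
V̂(ȳ_st) = 72617.2
SE(ȳ_st) = √72617.2 = 269.476

ȳ_st ≈ 9236.043, SE ≈ 269.5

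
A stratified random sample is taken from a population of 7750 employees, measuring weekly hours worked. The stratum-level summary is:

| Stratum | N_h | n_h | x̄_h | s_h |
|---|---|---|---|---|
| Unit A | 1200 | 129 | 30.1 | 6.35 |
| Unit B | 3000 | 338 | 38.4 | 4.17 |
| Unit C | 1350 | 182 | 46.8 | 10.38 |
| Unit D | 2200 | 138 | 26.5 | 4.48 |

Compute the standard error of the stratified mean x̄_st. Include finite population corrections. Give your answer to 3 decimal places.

V̂(x̄_st) = Σ W_h² (1 − n_h/N_h) s_h²/n_h, with W_h = N_h/N and N = 7750:
  stratum Unit A: (1200/7750)²·(1 − 129/1200)·6.35²/129 = 0.00668844
  stratum Unit B: (3000/7750)²·(1 − 338/3000)·4.17²/338 = 0.0068404
  stratum Unit C: (1350/7750)²·(1 − 182/1350)·10.38²/182 = 0.0155416
  stratum Unit D: (2200/7750)²·(1 − 138/2200)·4.48²/138 = 0.0109846
V̂(x̄_st) = 0.0400551
SE(x̄_st) = √0.0400551 = 0.200138

SE(x̄_st) ≈ 0.200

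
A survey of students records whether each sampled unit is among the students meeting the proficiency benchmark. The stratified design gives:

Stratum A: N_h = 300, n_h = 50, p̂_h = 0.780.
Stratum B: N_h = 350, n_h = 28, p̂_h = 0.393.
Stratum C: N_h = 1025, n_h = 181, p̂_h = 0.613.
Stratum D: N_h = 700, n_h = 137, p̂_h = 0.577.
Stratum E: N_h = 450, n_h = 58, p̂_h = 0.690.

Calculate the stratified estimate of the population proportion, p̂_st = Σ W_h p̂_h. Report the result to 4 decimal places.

p̂_st ≈ 0.6068

N = 2825; stratum weights W_h = N_h/N.
p̂_st = Σ W_h p̂_h = (300·0.780 + 350·0.393 + 1025·0.613 + 700·0.577 + 450·0.690)/2825 = 0.60682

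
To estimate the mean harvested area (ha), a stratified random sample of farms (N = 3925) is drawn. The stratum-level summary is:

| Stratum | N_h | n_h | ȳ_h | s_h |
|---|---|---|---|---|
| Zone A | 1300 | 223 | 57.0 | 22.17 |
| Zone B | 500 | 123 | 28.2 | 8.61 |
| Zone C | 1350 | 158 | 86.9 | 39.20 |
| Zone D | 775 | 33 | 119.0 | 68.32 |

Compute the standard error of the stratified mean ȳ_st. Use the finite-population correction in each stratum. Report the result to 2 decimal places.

V̂(ȳ_st) = Σ W_h² (1 − n_h/N_h) s_h²/n_h, with W_h = N_h/N and N = 3925:
  stratum Zone A: (1300/3925)²·(1 − 223/1300)·22.17²/223 = 0.200312
  stratum Zone B: (500/3925)²·(1 − 123/500)·8.61²/123 = 0.00737451
  stratum Zone C: (1350/3925)²·(1 − 158/1350)·39.20²/158 = 1.01589
  stratum Zone D: (775/3925)²·(1 − 33/775)·68.32²/33 = 5.27969
V̂(ȳ_st) = 6.50326
SE(ȳ_st) = √6.50326 = 2.55015

SE(ȳ_st) ≈ 2.55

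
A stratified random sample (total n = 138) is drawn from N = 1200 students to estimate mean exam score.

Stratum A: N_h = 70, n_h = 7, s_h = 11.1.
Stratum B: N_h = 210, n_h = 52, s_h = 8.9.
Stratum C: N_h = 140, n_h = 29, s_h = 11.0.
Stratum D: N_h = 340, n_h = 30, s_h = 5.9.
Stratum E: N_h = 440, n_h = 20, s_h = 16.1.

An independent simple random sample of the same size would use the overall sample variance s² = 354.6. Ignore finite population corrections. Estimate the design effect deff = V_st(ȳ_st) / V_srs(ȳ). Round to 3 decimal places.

V̂(ȳ_st) = Σ W_h² s_h²/n_h, with W_h = N_h/N and N = 1200:
  stratum A: (70/1200)²·11.1²/7 = 0.0598938
  stratum B: (210/1200)²·8.9²/52 = 0.0466501
  stratum C: (140/1200)²·11.0²/29 = 0.0567912
  stratum D: (340/1200)²·5.9²/30 = 0.093149
  stratum E: (440/1200)²·16.1²/20 = 1.74247
V_st = 1.99895
V_srs = s²/n = 354.6/138 = 2.56957
deff = V_st / V_srs = 1.99895/2.56957 = 0.7779

deff ≈ 0.778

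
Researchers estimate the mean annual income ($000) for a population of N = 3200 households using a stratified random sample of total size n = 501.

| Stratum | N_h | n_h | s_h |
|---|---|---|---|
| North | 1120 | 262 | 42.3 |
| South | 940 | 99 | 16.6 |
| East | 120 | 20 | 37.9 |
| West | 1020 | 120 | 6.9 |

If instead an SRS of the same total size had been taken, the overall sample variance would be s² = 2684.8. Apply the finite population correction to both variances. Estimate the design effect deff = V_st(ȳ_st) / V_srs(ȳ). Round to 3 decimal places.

deff ≈ 0.216

V̂(ȳ_st) = Σ W_h² (1 − n_h/N_h) s_h²/n_h, with W_h = N_h/N and N = 3200:
  stratum North: (1120/3200)²·(1 − 262/1120)·42.3²/262 = 0.640892
  stratum South: (940/3200)²·(1 − 99/940)·16.6²/99 = 0.214884
  stratum East: (120/3200)²·(1 − 20/120)·37.9²/20 = 0.0841646
  stratum West: (1020/3200)²·(1 − 120/1020)·6.9²/120 = 0.035568
V_st = 0.975509
V_srs = (1 − 501/3200)·2684.8/501 = 4.51988
deff = V_st / V_srs = 0.975509/4.51988 = 0.2158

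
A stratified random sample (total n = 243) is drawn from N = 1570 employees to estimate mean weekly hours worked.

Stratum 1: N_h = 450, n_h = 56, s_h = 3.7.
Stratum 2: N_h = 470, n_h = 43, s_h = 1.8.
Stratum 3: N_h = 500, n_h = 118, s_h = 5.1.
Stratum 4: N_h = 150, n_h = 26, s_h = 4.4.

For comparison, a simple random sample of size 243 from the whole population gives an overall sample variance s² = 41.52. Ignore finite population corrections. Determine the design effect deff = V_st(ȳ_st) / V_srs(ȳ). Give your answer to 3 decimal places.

deff ≈ 0.328

V̂(ȳ_st) = Σ W_h² s_h²/n_h, with W_h = N_h/N and N = 1570:
  stratum 1: (450/1570)²·3.7²/56 = 0.0200836
  stratum 2: (470/1570)²·1.8²/43 = 0.00675263
  stratum 3: (500/1570)²·5.1²/118 = 0.0223563
  stratum 4: (150/1570)²·4.4²/26 = 0.00679697
V_st = 0.0559894
V_srs = s²/n = 41.52/243 = 0.170864
deff = V_st / V_srs = 0.0559894/0.170864 = 0.3277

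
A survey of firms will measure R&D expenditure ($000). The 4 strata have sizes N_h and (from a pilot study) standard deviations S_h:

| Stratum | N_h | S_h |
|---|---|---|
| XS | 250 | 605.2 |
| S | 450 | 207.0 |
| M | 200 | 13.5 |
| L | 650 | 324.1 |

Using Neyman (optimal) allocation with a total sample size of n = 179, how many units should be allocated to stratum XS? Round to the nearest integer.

Neyman allocation: n_h = n · N_h S_h / Σ N_i S_i, with n = 179.
  stratum XS: N_h·S_h = 250·605.2 = 151300.00
  stratum S: N_h·S_h = 450·207.0 = 93150.00
  stratum M: N_h·S_h = 200·13.5 = 2700.00
  stratum L: N_h·S_h = 650·324.1 = 210665.00
Σ N_h S_h = 457815.00
n for stratum XS = 179·151300.00/457815.00 = 59.156 → 59

59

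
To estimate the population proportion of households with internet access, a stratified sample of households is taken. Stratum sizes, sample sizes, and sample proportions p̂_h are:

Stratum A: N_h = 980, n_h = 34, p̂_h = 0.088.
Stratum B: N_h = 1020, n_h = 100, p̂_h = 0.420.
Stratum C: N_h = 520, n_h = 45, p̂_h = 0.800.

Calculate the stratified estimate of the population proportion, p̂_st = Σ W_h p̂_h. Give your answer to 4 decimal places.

N = 2520; stratum weights W_h = N_h/N.
p̂_st = Σ W_h p̂_h = (980·0.088 + 1020·0.420 + 520·0.800)/2520 = 0.36930

p̂_st ≈ 0.3693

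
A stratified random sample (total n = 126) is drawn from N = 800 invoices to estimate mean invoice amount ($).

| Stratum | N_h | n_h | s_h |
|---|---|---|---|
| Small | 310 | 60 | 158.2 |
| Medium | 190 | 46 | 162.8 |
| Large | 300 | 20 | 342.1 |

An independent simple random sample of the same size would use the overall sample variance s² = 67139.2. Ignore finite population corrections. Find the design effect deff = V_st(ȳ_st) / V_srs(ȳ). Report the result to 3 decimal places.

V̂(ȳ_st) = Σ W_h² s_h²/n_h, with W_h = N_h/N and N = 800:
  stratum Small: (310/800)²·158.2²/60 = 62.6333
  stratum Medium: (190/800)²·162.8²/46 = 32.4996
  stratum Large: (300/800)²·342.1²/20 = 822.884
V_st = 918.017
V_srs = s²/n = 67139.2/126 = 532.851
deff = V_st / V_srs = 918.017/532.851 = 1.7228

deff ≈ 1.723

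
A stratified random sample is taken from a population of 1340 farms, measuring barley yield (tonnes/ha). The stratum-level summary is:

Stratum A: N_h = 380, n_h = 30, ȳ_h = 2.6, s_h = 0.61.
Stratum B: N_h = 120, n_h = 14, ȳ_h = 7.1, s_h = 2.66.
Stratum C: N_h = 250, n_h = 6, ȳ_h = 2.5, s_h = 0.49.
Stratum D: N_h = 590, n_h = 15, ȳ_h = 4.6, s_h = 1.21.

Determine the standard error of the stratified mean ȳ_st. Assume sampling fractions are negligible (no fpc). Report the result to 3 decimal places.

V̂(ȳ_st) = Σ W_h² s_h²/n_h, with W_h = N_h/N and N = 1340:
  stratum A: (380/1340)²·0.61²/30 = 0.000997461
  stratum B: (120/1340)²·2.66²/14 = 0.00405311
  stratum C: (250/1340)²·0.49²/6 = 0.00139287
  stratum D: (590/1340)²·1.21²/15 = 0.0189223
V̂(ȳ_st) = 0.0253657
SE(ȳ_st) = √0.0253657 = 0.159266

SE(ȳ_st) ≈ 0.159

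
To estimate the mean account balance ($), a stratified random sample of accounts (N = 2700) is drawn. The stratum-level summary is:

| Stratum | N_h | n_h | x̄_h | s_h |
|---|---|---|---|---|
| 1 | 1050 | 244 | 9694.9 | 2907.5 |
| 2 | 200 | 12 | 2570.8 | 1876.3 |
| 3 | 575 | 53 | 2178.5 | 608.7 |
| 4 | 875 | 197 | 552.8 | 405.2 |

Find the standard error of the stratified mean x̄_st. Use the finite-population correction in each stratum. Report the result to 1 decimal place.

V̂(x̄_st) = Σ W_h² (1 − n_h/N_h) s_h²/n_h, with W_h = N_h/N and N = 2700:
  stratum 1: (1050/2700)²·(1 − 244/1050)·2907.5²/244 = 4022.04
  stratum 2: (200/2700)²·(1 − 12/200)·1876.3²/12 = 1513.16
  stratum 3: (575/2700)²·(1 − 53/575)·608.7²/53 = 287.834
  stratum 4: (875/2700)²·(1 − 197/875)·405.2²/197 = 67.8239
V̂(x̄_st) = 5890.85
SE(x̄_st) = √5890.85 = 76.7519

SE(x̄_st) ≈ 76.8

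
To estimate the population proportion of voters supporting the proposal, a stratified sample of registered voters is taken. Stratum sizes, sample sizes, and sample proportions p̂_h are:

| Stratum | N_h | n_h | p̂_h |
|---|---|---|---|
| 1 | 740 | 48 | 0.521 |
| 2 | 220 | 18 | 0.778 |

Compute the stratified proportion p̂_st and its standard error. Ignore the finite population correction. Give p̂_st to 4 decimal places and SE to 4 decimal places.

N = 960; stratum weights W_h = N_h/N.
p̂_st = Σ W_h p̂_h = (740·0.521 + 220·0.778)/960 = 0.57990
V̂(p̂_st) = Σ W_h² p̂_h(1−p̂_h)/(n_h−1):
  stratum 1: (740/960)²·0.521·0.479/47 = 0.00315498
  stratum 2: (220/960)²·0.778·0.222/17 = 0.000533564
V̂(p̂_st) = 0.00368854; SE = √V̂ = 0.0607334

p̂_st ≈ 0.5799, SE ≈ 0.0607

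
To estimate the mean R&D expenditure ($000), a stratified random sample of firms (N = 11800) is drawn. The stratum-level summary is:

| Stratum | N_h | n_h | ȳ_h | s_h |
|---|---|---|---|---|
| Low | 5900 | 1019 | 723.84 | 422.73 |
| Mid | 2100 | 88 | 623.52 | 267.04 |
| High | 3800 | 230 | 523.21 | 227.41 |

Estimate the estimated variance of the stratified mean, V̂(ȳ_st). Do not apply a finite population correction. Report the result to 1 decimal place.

V̂(ȳ_st) ≈ 92.8

V̂(ȳ_st) = Σ W_h² s_h²/n_h, with W_h = N_h/N and N = 11800:
  stratum Low: (5900/11800)²·422.73²/1019 = 43.8422
  stratum Mid: (2100/11800)²·267.04²/88 = 25.6652
  stratum High: (3800/11800)²·227.41²/230 = 23.3182
V̂(ȳ_st) = 92.8255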